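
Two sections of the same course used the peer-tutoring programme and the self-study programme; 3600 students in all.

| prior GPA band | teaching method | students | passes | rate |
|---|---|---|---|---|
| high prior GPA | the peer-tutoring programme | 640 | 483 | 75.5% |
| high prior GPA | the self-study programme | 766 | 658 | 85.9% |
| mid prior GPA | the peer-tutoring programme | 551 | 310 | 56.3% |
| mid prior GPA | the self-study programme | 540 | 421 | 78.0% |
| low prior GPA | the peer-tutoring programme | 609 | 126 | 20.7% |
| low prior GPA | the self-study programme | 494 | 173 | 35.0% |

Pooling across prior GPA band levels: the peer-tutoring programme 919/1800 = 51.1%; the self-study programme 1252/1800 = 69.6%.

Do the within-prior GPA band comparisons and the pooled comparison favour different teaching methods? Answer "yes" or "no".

no

Within each prior GPA band level (high prior GPA 75.5% vs 85.9%; mid prior GPA 56.3% vs 78.0%; low prior GPA 20.7% vs 35.0%), the self-study programme has the higher rate every time. Pooled: 51.1% vs 69.6% — the self-study programme has the higher rate overall. They agree.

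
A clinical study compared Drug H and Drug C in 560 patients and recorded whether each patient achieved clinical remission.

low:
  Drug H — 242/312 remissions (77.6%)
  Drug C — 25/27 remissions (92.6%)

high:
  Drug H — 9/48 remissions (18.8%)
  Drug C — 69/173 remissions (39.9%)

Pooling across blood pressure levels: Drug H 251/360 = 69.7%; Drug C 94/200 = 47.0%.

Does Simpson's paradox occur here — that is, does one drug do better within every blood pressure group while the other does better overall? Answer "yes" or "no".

Within each blood pressure level (low 77.6% vs 92.6%; high 18.8% vs 39.9%), Drug C has the higher rate every time. Pooled: 69.7% vs 47.0% — Drug H has the higher rate overall. The two comparisons disagree.

yes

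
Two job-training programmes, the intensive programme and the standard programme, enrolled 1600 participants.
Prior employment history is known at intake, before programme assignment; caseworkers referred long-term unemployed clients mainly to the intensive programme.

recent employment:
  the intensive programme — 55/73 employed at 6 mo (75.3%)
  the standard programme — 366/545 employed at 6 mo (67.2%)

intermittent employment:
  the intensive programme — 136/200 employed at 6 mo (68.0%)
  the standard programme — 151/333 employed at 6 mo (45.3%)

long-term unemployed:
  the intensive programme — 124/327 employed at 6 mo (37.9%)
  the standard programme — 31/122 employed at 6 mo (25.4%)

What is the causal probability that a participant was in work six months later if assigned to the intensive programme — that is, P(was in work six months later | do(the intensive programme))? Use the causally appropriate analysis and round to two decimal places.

the intensive programme is higher inside every prior employment history stratum but the standard programme is higher in aggregate. Whether to stratify depends on how prior employment history relates to the programme.
Prior employment history differs across programmes for reasons unrelated to any effect of the programme itself, and it separately predicts the outcome — a classic confounder. We must compare within prior employment history levels.
Standardising the intensive programme to the population prior employment history mix: 0.386·55/73 + 0.333·136/200 + 0.281·124/327 = 0.624.

0.62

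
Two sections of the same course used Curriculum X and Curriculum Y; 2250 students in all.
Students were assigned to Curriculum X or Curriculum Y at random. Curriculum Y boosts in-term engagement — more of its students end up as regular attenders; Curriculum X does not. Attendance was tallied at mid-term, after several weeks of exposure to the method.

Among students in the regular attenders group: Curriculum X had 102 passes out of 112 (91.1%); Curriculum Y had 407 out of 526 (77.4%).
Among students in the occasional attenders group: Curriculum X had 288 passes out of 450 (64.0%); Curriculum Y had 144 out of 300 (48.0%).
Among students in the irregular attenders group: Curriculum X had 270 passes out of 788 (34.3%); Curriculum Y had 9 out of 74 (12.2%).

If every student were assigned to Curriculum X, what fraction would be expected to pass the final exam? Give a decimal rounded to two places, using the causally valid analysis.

Mid-term attendance here is a post-treatment variable shaped by the teaching method; conditioning on it would introduce bias rather than remove it. The overall comparison is the causal one.
So P(outcome | do(Curriculum X)) is just the pooled rate for Curriculum X: 660/1350 = 0.489.

0.49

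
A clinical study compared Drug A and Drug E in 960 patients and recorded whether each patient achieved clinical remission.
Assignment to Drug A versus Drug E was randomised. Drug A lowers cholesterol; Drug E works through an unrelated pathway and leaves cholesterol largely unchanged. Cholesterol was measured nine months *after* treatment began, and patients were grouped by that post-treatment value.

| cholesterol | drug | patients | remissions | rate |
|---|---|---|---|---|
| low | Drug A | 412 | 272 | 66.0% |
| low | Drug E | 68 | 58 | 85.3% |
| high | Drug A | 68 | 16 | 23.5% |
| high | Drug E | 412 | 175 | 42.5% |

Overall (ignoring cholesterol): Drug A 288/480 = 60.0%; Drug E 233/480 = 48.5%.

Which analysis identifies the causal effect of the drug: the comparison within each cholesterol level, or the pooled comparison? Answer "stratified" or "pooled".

pooled

Drug E is higher inside every cholesterol stratum but Drug A is higher in aggregate. Whether to stratify depends on how cholesterol relates to the drug.
Cholesterol here is a post-treatment variable shaped by the drug; conditioning on it would introduce bias rather than remove it. The overall comparison is the causal one.
Pooled: Drug A 60.0% vs Drug E 48.5%; Drug A is higher overall.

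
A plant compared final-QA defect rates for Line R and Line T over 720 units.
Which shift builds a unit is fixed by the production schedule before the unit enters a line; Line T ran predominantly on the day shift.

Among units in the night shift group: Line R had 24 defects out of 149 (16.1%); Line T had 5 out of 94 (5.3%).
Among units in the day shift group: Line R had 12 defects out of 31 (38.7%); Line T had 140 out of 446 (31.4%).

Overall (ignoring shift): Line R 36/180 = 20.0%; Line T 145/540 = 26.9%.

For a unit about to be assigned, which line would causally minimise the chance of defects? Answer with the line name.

Line T

Nothing the line does changes shift; the imbalance is an allocation artefact. With shift also predicting the outcome, the pooled figure is confounded, and the within-stratum comparison is the causal one.
Within each level — night shift: 16.1% vs 5.3%; day shift: 38.7% vs 31.4% — Line T is lower every time.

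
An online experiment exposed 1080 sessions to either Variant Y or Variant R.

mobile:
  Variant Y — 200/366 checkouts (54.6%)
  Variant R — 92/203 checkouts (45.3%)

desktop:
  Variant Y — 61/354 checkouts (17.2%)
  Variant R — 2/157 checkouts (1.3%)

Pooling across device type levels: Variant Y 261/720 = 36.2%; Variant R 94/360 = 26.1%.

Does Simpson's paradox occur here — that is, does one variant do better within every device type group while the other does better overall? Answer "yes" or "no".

Within each device type level (mobile 54.6% vs 45.3%; desktop 17.2% vs 1.3%), Variant Y has the higher rate every time. Pooled: 36.2% vs 26.1% — Variant Y has the higher rate overall. They agree.

no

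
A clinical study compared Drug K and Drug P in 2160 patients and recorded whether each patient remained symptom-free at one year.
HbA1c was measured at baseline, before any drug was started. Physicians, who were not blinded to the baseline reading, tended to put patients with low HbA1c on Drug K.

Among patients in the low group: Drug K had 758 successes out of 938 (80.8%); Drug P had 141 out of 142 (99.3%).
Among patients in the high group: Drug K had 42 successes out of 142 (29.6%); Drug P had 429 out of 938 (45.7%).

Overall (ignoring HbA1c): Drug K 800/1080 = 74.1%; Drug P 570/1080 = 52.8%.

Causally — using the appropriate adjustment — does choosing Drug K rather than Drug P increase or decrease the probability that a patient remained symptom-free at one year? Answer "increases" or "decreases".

Within every HbA1c level Drug P has the higher rate, yet pooled Drug K does — Simpson's reversal.
Since HbA1c is a pre-existing factor (not a product of the drug) and it affects the outcome on its own, it is a confounder. The stratified rates, not the pooled rate, identify the causal effect.
Within each level — low: 80.8% vs 99.3%; high: 29.6% vs 45.7% — Drug P is higher every time.

decreases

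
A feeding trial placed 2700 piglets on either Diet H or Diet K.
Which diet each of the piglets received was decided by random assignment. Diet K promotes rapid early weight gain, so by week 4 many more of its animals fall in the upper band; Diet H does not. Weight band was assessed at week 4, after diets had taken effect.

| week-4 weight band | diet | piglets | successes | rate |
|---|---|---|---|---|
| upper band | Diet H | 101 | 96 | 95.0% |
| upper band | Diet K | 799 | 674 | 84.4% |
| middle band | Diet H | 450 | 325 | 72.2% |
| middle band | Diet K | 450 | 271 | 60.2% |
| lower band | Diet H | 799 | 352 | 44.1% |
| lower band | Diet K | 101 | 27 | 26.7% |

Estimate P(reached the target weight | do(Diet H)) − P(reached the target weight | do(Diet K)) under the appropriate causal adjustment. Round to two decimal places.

Within every week-4 weight band level Diet H has the higher rate, yet pooled Diet K does — Simpson's reversal.
Week-4 weight band lies on the pathway diet → week-4 weight band → outcome, so adjusting for it blocks the indirect effect. For the total causal effect of diet, use the unadjusted pooled rates.
The causal difference is the pooled difference: 0.573 − 0.720 = -0.147.

-0.15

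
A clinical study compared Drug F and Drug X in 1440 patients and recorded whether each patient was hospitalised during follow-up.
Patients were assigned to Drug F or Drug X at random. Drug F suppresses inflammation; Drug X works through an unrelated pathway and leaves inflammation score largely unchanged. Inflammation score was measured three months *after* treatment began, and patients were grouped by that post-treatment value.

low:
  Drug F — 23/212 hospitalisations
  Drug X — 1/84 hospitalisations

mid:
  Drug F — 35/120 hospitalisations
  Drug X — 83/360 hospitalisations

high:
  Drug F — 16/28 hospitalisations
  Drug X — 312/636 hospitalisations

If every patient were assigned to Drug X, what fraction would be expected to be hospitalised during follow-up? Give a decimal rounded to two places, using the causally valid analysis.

0.37

The stratified and pooled comparisons disagree (Drug X wins within each inflammation score; Drug F wins overall), so the answer turns on the causal role of inflammation score.
Stratifying would compare drugs among patients the drugs themselves sorted into inflammation score groups — a form of selection on an intermediate. The unconditioned pooled rates give the total causal effect.
So P(outcome | do(Drug X)) is just the pooled rate for Drug X: 396/1080 = 0.367.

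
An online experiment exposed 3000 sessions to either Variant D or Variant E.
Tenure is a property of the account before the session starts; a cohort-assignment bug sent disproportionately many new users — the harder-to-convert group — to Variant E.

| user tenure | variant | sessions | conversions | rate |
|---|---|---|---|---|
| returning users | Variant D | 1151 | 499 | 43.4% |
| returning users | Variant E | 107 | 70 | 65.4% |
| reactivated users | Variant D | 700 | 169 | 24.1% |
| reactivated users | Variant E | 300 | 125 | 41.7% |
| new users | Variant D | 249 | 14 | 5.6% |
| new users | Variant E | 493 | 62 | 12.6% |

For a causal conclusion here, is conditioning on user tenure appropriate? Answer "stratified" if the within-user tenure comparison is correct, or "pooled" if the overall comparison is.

Nothing the variant does changes user tenure; the imbalance is an allocation artefact. With user tenure also predicting the outcome, the pooled figure is confounded, and the within-stratum comparison is the causal one.
Within each level — returning users: 43.4% vs 65.4%; reactivated users: 24.1% vs 41.7%; new users: 5.6% vs 12.6% — Variant E is higher every time.

stratified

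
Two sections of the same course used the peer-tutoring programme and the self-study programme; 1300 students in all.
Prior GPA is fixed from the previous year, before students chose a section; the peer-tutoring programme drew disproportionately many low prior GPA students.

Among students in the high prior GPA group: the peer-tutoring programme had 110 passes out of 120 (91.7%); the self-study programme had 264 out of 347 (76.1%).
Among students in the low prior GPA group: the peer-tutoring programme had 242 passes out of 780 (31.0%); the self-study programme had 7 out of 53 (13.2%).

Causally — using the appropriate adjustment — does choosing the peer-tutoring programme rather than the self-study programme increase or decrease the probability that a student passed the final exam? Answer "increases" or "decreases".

increases

Prior GPA band satisfies the back-door criterion: it is not a descendant of the teaching method, and it blocks the spurious path from teaching method to outcome. Adjusting for it (i.e., using the within-prior GPA band rates) gives the causal effect.
Within each level — high prior GPA: 91.7% vs 76.1%; low prior GPA: 31.0% vs 13.2% — the peer-tutoring programme is higher every time.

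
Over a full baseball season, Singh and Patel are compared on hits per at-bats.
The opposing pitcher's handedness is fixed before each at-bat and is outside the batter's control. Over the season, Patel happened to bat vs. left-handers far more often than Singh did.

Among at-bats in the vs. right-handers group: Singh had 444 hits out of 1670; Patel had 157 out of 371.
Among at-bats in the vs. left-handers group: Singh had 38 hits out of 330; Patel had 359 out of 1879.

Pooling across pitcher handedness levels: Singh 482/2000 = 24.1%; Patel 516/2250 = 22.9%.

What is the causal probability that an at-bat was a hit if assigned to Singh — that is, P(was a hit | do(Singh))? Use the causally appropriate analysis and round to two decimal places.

Nothing the player does changes pitcher handedness; the imbalance is an allocation artefact. With pitcher handedness also predicting the outcome, the pooled figure is confounded, and the within-stratum comparison is the causal one.
Standardising Singh to the population pitcher handedness mix: 0.480·444/1670 + 0.520·38/330 = 0.188.

0.19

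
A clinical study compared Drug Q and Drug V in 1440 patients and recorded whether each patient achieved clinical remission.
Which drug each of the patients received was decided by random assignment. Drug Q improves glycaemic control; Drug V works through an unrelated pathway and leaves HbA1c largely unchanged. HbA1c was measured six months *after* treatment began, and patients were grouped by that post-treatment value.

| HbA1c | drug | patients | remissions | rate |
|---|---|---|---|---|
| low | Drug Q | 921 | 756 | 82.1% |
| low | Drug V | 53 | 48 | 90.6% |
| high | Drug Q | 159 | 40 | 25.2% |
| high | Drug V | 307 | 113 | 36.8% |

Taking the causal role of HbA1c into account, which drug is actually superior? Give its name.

Within every HbA1c level Drug V has the higher rate, yet pooled Drug Q does — Simpson's reversal.
HbA1c is downstream of the drug. One should not condition on a consequence of treatment, so the overall rates are the right comparison.
Pooled: Drug Q 73.7% vs Drug V 44.7%; Drug Q is higher overall.

Drug Q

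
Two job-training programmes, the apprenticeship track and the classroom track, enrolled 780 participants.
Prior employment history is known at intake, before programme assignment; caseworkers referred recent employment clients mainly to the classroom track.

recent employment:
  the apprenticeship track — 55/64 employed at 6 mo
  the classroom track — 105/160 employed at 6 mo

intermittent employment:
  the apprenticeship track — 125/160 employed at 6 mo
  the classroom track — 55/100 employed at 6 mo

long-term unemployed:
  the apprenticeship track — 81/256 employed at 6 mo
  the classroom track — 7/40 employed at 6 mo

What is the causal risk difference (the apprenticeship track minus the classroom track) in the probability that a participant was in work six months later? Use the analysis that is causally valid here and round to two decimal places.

+0.19

Since prior employment history is a pre-existing factor (not a product of the programme) and it affects the outcome on its own, it is a confounder. The stratified rates, not the pooled rate, identify the causal effect.
Adjusting over the population distribution of prior employment history: 0.287·(0.859−0.656) + 0.333·(0.781−0.550) + 0.379·(0.316−0.175) = +0.189.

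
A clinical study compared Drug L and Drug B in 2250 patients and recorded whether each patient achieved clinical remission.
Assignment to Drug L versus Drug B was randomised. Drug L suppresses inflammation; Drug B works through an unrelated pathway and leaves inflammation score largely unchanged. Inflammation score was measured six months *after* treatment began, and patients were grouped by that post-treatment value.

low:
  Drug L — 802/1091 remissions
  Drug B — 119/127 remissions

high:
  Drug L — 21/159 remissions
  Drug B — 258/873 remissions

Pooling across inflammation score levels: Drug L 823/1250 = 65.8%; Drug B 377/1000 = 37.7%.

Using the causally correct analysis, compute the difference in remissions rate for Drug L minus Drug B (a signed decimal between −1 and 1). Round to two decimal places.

+0.28

Inflammation score lies on the pathway drug → inflammation score → outcome, so adjusting for it blocks the indirect effect. For the total causal effect of drug, use the unadjusted pooled rates.
The causal difference is the pooled difference: 0.658 − 0.377 = +0.281.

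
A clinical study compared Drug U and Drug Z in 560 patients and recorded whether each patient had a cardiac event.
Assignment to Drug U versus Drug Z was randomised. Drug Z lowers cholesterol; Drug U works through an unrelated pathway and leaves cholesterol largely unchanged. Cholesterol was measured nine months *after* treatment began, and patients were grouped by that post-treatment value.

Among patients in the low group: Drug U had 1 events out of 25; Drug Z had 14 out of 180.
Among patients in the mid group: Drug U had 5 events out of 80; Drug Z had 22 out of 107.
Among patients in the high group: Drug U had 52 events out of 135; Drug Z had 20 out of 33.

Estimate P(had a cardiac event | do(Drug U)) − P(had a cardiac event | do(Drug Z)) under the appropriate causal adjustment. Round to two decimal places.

+0.07

Within every cholesterol level Drug U has the lower rate, yet pooled Drug Z does — Simpson's reversal.
Cholesterol here is a post-treatment variable shaped by the drug; conditioning on it would introduce bias rather than remove it. The overall comparison is the causal one.
The causal difference is the pooled difference: 0.242 − 0.175 = +0.067.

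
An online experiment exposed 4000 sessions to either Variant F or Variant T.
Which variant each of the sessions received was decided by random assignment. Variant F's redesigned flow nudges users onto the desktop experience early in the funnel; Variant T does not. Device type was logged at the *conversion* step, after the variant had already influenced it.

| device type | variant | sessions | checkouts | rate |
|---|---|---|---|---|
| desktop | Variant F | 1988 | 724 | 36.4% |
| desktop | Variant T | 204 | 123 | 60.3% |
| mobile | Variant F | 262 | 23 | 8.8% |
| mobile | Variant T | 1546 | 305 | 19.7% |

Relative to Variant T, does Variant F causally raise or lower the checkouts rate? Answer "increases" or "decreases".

increases

Device type is downstream of the variant. One should not condition on a consequence of treatment, so the overall rates are the right comparison.
Pooled: Variant F 33.2% vs Variant T 24.5%; Variant F is higher overall.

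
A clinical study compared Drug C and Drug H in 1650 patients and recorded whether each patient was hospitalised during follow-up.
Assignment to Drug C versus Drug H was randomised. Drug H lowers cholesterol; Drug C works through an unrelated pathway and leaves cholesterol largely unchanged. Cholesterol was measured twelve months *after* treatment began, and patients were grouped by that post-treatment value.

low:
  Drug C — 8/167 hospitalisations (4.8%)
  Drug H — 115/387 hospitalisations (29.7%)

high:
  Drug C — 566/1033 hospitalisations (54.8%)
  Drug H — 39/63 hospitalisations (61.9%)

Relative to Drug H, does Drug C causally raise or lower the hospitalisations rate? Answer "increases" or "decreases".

increases

Within every cholesterol level Drug C has the lower rate, yet pooled Drug H does — Simpson's reversal.
Cholesterol is downstream of the drug. One should not condition on a consequence of treatment, so the overall rates are the right comparison.
Pooled: Drug C 47.8% vs Drug H 34.2%; Drug H is lower overall.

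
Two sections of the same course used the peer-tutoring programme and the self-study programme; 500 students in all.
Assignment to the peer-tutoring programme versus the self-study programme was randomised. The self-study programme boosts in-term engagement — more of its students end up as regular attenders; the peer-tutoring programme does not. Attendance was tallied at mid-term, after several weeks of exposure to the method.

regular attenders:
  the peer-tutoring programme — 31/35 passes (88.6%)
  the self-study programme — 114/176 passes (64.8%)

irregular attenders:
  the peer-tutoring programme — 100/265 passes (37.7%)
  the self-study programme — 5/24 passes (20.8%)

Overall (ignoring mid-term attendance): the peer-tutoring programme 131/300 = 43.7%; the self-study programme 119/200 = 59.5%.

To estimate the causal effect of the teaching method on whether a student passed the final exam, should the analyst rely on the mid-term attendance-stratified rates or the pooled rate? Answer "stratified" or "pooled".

pooled

The mid-term attendance-specific comparison favours the peer-tutoring programme throughout, but the pooled figures favour the self-study programme. The question is whether to condition on mid-term attendance.
Because the teaching method influences mid-term attendance, mid-term attendance is a post-treatment mediator, not a confounder. Stratifying on it would bias the estimate; the causal effect is the crude pooled difference.
Pooled: the peer-tutoring programme 43.7% vs the self-study programme 59.5%; the self-study programme is higher overall.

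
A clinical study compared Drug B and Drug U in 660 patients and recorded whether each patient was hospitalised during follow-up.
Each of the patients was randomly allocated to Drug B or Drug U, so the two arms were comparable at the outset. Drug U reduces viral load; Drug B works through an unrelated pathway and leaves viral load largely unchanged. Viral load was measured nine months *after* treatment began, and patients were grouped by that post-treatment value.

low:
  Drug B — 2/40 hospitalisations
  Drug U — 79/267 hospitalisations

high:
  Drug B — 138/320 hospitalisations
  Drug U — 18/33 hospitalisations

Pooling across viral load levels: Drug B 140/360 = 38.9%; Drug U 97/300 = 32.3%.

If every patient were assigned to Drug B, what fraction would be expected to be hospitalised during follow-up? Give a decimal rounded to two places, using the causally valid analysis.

0.39

Within every viral load level Drug B has the lower rate, yet pooled Drug U does — Simpson's reversal.
The distribution of viral load is itself part of what the drug does — it is an intermediate outcome. Holding it fixed would remove that part of the effect; the total effect is the pooled difference.
So P(outcome | do(Drug B)) is just the pooled rate for Drug B: 140/360 = 0.389.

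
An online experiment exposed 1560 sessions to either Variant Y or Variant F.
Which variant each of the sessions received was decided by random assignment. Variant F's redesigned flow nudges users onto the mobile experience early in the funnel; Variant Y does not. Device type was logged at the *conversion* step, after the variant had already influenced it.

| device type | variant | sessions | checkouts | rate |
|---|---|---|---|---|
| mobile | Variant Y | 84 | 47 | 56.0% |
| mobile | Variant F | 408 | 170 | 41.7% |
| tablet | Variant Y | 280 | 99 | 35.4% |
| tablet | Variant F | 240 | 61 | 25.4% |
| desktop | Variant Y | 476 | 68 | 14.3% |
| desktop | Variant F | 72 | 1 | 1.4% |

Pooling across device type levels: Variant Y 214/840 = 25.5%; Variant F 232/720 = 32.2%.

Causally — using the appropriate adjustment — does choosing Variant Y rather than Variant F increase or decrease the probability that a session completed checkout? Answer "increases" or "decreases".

decreases

The distribution of device type is itself part of what the variant does — it is an intermediate outcome. Holding it fixed would remove that part of the effect; the total effect is the pooled difference.
Pooled: Variant Y 25.5% vs Variant F 32.2%; Variant F is higher overall.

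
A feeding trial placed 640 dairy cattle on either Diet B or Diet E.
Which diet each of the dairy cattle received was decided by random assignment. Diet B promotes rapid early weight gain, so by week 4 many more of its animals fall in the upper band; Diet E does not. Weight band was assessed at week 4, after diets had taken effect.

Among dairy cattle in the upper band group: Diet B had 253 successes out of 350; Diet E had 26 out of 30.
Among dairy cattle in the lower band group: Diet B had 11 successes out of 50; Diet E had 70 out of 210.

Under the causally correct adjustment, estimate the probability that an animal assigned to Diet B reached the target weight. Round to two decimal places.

Week-4 weight band is recorded after the diet and is itself shifted by it — it sits on the causal path from diet to outcome. Conditioning on a mediator would strip out part of the effect we want; the pooled comparison gives the total causal effect.
So P(outcome | do(Diet B)) is just the pooled rate for Diet B: 264/400 = 0.660.

0.66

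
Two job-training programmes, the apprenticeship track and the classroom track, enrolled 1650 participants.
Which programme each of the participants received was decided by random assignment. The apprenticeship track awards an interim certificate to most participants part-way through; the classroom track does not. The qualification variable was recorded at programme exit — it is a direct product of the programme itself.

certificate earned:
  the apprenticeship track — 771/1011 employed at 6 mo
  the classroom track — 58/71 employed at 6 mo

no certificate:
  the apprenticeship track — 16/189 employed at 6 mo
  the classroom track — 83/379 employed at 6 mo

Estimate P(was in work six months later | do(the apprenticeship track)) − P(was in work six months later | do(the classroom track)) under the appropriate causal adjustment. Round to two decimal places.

the classroom track is higher inside every qualification attained during the programme stratum but the apprenticeship track is higher in aggregate. Whether to stratify depends on how qualification attained during the programme relates to the programme.
Qualification attained during the programme is recorded after the programme and is itself shifted by it — it sits on the causal path from programme to outcome. Conditioning on a mediator would strip out part of the effect we want; the pooled comparison gives the total causal effect.
The causal difference is the pooled difference: 0.656 − 0.313 = +0.343.

+0.34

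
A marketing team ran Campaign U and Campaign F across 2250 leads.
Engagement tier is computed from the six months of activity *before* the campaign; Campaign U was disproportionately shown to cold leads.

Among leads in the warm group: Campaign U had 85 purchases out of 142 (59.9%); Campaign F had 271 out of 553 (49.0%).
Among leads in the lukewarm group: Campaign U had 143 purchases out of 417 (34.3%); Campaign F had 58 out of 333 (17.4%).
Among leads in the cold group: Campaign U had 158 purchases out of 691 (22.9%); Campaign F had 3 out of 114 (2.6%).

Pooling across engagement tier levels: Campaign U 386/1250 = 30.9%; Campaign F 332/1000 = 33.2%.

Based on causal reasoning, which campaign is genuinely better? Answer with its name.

Here engagement tier is a common cause — it drives both which campaign a case falls under and the outcome. The crude comparison mixes populations; the stratum-specific rates are the causally relevant ones.
Within each level — warm: 59.9% vs 49.0%; lukewarm: 34.3% vs 17.4%; cold: 22.9% vs 2.6% — Campaign U is higher every time.

Campaign U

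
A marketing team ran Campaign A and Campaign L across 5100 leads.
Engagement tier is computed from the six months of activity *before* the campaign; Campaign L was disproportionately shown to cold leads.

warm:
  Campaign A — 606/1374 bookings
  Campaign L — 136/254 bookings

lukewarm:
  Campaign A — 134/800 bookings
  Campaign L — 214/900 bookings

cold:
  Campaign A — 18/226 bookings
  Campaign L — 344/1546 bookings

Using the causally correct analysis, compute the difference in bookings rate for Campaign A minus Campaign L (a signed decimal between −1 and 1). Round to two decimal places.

Campaign L is higher inside every engagement tier stratum but Campaign A is higher in aggregate. Whether to stratify depends on how engagement tier relates to the campaign.
Here engagement tier is a common cause — it drives both which campaign a case falls under and the outcome. The crude comparison mixes populations; the stratum-specific rates are the causally relevant ones.
Adjusting over the population distribution of engagement tier: 0.319·(0.441−0.535) + 0.333·(0.168−0.238) + 0.347·(0.080−0.223) = -0.103.

-0.10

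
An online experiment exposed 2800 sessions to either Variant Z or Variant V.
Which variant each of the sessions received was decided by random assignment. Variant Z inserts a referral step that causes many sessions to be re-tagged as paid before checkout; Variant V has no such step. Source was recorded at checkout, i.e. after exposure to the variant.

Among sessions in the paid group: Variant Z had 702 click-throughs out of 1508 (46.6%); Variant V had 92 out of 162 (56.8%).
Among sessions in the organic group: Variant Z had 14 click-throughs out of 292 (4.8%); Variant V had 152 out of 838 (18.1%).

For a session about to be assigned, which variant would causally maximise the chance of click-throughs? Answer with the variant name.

Traffic source lies on the pathway variant → traffic source → outcome, so adjusting for it blocks the indirect effect. For the total causal effect of variant, use the unadjusted pooled rates.
Pooled: Variant Z 39.8% vs Variant V 24.4%; Variant Z is higher overall.

Variant Z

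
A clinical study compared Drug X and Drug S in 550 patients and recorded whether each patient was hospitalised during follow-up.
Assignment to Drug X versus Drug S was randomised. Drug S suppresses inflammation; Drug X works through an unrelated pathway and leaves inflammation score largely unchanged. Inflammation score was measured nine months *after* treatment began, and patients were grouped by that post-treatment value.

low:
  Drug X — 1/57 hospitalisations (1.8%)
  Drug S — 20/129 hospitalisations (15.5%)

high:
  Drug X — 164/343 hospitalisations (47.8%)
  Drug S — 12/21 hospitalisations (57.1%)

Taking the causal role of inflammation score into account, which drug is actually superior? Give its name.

Drug S

The inflammation score-specific comparison favours Drug X throughout, but the pooled figures favour Drug S. The question is whether to condition on inflammation score.
Inflammation score here is a post-treatment variable shaped by the drug; conditioning on it would introduce bias rather than remove it. The overall comparison is the causal one.
Pooled: Drug X 41.2% vs Drug S 21.3%; Drug S is lower overall.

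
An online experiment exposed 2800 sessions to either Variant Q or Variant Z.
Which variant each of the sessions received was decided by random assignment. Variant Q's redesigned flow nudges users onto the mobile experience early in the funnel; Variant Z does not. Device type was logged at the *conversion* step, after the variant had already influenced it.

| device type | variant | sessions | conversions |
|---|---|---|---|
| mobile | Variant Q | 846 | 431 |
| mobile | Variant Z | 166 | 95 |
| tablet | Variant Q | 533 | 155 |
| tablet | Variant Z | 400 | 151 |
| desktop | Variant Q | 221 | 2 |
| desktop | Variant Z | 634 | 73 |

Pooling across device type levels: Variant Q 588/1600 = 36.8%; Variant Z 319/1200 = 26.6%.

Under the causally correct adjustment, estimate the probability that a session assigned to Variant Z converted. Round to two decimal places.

Device type here is a post-treatment variable shaped by the variant; conditioning on it would introduce bias rather than remove it. The overall comparison is the causal one.
So P(outcome | do(Variant Z)) is just the pooled rate for Variant Z: 319/1200 = 0.266.

0.27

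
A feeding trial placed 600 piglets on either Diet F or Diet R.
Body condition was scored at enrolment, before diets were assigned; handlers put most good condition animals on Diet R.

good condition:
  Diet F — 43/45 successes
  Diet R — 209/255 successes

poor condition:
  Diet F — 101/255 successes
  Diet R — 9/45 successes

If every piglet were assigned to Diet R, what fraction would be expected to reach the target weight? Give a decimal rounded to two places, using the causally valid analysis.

The imbalance in starting body condition arose from how piglets were allocated, not from anything the diet did; and starting body condition independently affects the outcome. The pooled gap is confounded — condition on starting body condition.
Standardising Diet R to the population starting body condition mix: 0.500·209/255 + 0.500·9/45 = 0.510.

0.51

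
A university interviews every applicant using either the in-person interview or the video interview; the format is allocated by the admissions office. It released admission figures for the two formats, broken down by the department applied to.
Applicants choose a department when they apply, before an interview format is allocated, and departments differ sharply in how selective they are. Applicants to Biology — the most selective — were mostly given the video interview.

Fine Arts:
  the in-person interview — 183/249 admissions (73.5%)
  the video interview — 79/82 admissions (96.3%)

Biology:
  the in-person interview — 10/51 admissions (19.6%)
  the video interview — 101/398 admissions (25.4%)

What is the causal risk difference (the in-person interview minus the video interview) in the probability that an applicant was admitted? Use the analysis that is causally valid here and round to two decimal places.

-0.13

Within every department level the video interview has the higher rate, yet pooled the in-person interview does — Simpson's reversal.
Here department is a common cause — it drives both which interview format a case falls under and the outcome. The crude comparison mixes populations; the stratum-specific rates are the causally relevant ones.
Adjusting over the population distribution of department: 0.424·(0.735−0.963) + 0.576·(0.196−0.254) = -0.130.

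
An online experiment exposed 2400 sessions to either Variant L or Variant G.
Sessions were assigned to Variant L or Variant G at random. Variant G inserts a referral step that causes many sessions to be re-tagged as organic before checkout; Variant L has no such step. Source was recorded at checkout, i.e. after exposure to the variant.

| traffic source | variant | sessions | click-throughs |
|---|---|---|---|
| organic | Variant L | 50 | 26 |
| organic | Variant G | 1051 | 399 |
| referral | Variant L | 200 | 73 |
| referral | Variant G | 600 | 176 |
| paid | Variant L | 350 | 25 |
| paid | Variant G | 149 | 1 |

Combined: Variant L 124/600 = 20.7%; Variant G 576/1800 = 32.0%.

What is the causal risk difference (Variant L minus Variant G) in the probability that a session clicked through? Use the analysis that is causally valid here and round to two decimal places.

Because the variant influences traffic source, traffic source is a post-treatment mediator, not a confounder. Stratifying on it would bias the estimate; the causal effect is the crude pooled difference.
The causal difference is the pooled difference: 0.207 − 0.320 = -0.113.

-0.11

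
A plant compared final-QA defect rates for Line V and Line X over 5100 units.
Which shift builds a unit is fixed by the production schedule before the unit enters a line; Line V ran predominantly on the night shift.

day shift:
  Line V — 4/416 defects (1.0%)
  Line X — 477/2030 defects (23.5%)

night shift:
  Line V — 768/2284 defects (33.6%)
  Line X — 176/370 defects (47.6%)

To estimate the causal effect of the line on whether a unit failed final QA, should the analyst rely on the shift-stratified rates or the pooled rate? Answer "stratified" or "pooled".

stratified

Line V is lower inside every shift stratum but Line X is lower in aggregate. Whether to stratify depends on how shift relates to the line.
Since shift is a pre-existing factor (not a product of the line) and it affects the outcome on its own, it is a confounder. The stratified rates, not the pooled rate, identify the causal effect.
Within each level — day shift: 1.0% vs 23.5%; night shift: 33.6% vs 47.6% — Line V is lower every time.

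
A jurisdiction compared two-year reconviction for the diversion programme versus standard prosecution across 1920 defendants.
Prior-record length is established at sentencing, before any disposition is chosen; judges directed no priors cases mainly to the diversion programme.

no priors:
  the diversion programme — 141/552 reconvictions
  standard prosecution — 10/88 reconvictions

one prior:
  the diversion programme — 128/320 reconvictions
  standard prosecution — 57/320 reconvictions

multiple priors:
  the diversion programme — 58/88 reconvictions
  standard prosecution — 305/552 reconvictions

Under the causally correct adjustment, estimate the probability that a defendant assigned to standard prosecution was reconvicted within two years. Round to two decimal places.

standard prosecution is lower inside every prior-record length stratum but the diversion programme is lower in aggregate. Whether to stratify depends on how prior-record length relates to the disposition.
Prior-record length is set before the disposition has any effect — it is not caused by the disposition — and it independently drives the outcome. That makes it a confounder, so the causal comparison is within prior-record length levels.
Standardising standard prosecution to the population prior-record length mix: 0.333·10/88 + 0.333·57/320 + 0.333·305/552 = 0.281.

0.28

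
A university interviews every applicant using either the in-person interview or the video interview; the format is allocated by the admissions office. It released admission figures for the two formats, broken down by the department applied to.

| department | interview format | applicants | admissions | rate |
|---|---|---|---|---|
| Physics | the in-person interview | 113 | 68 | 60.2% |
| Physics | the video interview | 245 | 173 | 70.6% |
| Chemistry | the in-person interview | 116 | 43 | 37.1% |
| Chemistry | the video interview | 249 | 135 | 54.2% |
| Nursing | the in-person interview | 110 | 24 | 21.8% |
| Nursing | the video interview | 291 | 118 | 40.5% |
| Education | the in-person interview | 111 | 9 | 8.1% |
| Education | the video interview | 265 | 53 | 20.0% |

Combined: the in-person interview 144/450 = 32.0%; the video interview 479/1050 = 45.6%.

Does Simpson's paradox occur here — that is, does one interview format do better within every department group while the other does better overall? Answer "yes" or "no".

Within each department level (Physics 60.2% vs 70.6%; Chemistry 37.1% vs 54.2%; Nursing 21.8% vs 40.5%; Education 8.1% vs 20.0%), the video interview has the higher rate every time. Pooled: 32.0% vs 45.6% — the video interview has the higher rate overall. They agree.

no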